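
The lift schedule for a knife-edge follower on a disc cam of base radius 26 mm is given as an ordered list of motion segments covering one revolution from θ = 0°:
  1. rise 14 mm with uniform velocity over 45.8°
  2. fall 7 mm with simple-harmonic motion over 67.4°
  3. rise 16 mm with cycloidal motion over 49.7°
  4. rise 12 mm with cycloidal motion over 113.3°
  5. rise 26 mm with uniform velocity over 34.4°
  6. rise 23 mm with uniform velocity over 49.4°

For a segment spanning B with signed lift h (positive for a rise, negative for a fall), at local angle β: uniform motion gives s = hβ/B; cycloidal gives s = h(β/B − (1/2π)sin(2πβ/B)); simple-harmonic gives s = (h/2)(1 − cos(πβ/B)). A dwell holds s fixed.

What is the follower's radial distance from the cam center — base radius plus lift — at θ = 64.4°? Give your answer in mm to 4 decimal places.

seg 1 [0°–45.8°] uniform, h=14: full span → s += 14 → s = 14.0000
seg 2 [45.8°–113.2°] simple-harmonic, h=-7: θ=64.4° here. β=18.6, B=67.4. -7/2·(1 − cos(π·0.2760)) = -1.2350 → s = 12.7650
radial distance = base radius + s = 26 + 12.7650 = 38.7650

38.7650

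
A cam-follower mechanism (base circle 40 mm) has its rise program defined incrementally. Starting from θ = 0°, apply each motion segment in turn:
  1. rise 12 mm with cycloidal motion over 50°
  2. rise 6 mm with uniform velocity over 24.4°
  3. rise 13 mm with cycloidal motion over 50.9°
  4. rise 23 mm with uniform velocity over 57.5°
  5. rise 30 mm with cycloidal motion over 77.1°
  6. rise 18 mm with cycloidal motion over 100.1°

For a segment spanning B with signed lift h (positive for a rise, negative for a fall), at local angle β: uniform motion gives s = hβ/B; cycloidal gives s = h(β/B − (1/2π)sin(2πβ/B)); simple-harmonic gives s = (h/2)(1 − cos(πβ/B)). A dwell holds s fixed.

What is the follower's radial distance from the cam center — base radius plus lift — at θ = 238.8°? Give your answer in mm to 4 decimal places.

seg 1 [0°–50°] cycloidal, h=12: full span → s += 12 → s = 12.0000
seg 2 [50°–74.4°] uniform, h=6: full span → s += 6 → s = 18.0000
seg 3 [74.4°–125.3°] cycloidal, h=13: full span → s += 13 → s = 31.0000
seg 4 [125.3°–182.8°] uniform, h=23: full span → s += 23 → s = 54.0000
seg 5 [182.8°–259.9°] cycloidal, h=30: θ=238.8° here. β=56, B=77.1. 30·(0.7263 − sin(2π·0.7263)/(2π)) = 26.5118 → s = 80.5118
radial distance = base radius + s = 40 + 80.5118 = 120.5118

120.5118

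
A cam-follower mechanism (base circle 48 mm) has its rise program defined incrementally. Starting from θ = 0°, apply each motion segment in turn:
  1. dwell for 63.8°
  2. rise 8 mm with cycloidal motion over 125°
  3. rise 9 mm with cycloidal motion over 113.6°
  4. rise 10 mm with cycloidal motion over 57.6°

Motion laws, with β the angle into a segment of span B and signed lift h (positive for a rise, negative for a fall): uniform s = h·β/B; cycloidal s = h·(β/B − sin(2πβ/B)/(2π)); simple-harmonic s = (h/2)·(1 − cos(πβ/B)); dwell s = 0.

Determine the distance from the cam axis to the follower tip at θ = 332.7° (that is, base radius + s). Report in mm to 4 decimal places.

seg 1 [0°–63.8°] dwell: s stays 0.0000
seg 2 [63.8°–188.8°] cycloidal, h=8: full span → s += 8 → s = 8.0000
seg 3 [188.8°–302.4°] cycloidal, h=9: full span → s += 9 → s = 17.0000
seg 4 [302.4°–360°] cycloidal, h=10: θ=332.7° here. β=30.3, B=57.6. 10·(0.5260 − sin(2π·0.5260)/(2π)) = 5.5197 → s = 22.5197
radial distance = base radius + s = 48 + 22.5197 = 70.5197

70.5197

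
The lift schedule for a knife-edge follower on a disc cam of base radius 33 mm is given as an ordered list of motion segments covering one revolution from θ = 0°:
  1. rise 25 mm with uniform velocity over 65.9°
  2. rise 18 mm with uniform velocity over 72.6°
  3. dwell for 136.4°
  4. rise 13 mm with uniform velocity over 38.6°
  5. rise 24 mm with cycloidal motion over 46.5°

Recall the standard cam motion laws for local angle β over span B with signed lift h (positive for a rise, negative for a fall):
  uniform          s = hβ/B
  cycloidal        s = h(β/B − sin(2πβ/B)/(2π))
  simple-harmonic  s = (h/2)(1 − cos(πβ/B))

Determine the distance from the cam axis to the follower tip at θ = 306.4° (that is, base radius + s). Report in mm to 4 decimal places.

seg 1 [0°–65.9°] uniform, h=25: full span → s += 25 → s = 25.0000
seg 2 [65.9°–138.5°] uniform, h=18: full span → s += 18 → s = 43.0000
seg 3 [138.5°–274.9°] dwell: s stays 43.0000
seg 4 [274.9°–313.5°] uniform, h=13: θ=306.4° here. β=31.5, B=38.6. 13·31.5/38.6 = 10.6088 → s = 53.6088
radial distance = base radius + s = 33 + 53.6088 = 86.6088

86.6088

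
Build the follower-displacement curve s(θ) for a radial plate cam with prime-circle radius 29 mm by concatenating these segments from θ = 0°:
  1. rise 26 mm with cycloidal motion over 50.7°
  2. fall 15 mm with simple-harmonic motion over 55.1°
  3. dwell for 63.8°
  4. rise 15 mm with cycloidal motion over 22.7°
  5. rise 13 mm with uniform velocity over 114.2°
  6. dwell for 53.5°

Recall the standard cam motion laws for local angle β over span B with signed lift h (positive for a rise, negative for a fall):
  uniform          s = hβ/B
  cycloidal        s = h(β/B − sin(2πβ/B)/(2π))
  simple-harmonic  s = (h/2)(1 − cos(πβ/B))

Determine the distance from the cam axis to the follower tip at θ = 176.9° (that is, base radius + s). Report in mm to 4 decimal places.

seg 1 [0°–50.7°] cycloidal, h=26: full span → s += 26 → s = 26.0000
seg 2 [50.7°–105.8°] simple-harmonic, h=-15: full span → s += -15 → s = 11.0000
seg 3 [105.8°–169.6°] dwell: s stays 11.0000
seg 4 [169.6°–192.3°] cycloidal, h=15: θ=176.9° here. β=7.3, B=22.7. 15·(0.3216 − sin(2π·0.3216)/(2π)) = 2.6739 → s = 13.6739
radial distance = base radius + s = 29 + 13.6739 = 42.6739

42.6739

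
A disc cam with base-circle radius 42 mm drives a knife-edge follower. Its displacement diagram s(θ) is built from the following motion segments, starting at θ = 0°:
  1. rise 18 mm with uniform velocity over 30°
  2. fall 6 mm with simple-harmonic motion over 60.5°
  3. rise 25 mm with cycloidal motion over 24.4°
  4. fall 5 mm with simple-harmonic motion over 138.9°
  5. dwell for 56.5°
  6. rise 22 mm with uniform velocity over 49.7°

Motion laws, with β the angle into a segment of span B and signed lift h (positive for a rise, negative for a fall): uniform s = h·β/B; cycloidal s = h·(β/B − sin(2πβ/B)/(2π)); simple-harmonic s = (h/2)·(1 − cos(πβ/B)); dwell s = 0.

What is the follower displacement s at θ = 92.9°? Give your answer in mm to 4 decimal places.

seg 1 [0°–30°] uniform, h=18: full span → s += 18 → s = 18.0000
seg 2 [30°–90.5°] simple-harmonic, h=-6: full span → s += -6 → s = 12.0000
seg 3 [90.5°–114.9°] cycloidal, h=25: θ=92.9° here. β=2.4, B=24.4. 25·(0.0984 − sin(2π·0.0984)/(2π)) = 0.1536 → s = 12.1536

12.1536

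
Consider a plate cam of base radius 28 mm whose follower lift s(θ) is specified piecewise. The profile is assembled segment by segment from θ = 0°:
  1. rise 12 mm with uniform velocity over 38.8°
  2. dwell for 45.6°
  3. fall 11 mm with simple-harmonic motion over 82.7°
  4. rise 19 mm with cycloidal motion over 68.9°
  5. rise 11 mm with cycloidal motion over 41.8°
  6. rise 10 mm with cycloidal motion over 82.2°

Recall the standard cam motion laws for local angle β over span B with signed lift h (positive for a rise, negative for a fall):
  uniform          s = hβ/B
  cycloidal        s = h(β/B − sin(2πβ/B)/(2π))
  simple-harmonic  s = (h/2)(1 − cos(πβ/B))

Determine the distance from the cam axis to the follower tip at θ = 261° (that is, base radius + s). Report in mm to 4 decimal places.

seg 1 [0°–38.8°] uniform, h=12: full span → s += 12 → s = 12.0000
seg 2 [38.8°–84.4°] dwell: s stays 12.0000
seg 3 [84.4°–167.1°] simple-harmonic, h=-11: full span → s += -11 → s = 1.0000
seg 4 [167.1°–236°] cycloidal, h=19: full span → s += 19 → s = 20.0000
seg 5 [236°–277.8°] cycloidal, h=11: θ=261° here. β=25, B=41.8. 11·(0.5981 − sin(2π·0.5981)/(2π)) = 7.5909 → s = 27.5909
radial distance = base radius + s = 28 + 27.5909 = 55.5909

55.5909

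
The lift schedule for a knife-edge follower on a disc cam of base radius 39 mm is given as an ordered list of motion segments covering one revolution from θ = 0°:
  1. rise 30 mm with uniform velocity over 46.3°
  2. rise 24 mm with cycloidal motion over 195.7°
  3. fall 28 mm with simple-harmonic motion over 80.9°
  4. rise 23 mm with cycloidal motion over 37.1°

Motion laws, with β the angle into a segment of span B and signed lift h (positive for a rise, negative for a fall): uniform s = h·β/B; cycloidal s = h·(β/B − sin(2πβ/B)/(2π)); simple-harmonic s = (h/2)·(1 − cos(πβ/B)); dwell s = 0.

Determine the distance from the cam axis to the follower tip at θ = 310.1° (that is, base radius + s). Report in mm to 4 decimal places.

seg 1 [0°–46.3°] uniform, h=30: full span → s += 30 → s = 30.0000
seg 2 [46.3°–242°] cycloidal, h=24: full span → s += 24 → s = 54.0000
seg 3 [242°–322.9°] simple-harmonic, h=-28: θ=310.1° here. β=68.1, B=80.9. -28/2·(1 − cos(π·0.8418)) = -26.3058 → s = 27.6942
radial distance = base radius + s = 39 + 27.6942 = 66.6942

66.6942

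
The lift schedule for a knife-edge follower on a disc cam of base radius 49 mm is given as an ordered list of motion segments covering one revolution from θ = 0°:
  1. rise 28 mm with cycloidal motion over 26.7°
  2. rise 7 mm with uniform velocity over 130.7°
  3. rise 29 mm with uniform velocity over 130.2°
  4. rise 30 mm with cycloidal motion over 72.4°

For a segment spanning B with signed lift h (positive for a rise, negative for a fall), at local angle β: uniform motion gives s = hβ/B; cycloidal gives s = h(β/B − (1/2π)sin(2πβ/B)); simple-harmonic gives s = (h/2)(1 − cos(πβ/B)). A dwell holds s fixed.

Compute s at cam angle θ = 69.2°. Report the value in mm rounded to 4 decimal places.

seg 1 [0°–26.7°] cycloidal, h=28: full span → s += 28 → s = 28.0000
seg 2 [26.7°–157.4°] uniform, h=7: θ=69.2° here. β=42.5, B=130.7. 7·42.5/130.7 = 2.2762 → s = 30.2762

30.2762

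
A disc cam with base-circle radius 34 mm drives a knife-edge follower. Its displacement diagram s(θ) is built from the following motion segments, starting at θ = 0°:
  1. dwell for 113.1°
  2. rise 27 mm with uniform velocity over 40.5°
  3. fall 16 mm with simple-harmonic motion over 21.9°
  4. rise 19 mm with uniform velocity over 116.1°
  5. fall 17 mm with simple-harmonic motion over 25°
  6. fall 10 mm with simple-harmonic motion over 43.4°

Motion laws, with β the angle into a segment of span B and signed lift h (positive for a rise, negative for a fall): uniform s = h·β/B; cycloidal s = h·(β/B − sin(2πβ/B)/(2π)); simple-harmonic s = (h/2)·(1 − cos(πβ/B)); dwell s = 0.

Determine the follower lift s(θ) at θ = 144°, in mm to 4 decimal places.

seg 1 [0°–113.1°] dwell: s stays 0.0000
seg 2 [113.1°–153.6°] uniform, h=27: θ=144° here. β=30.9, B=40.5. 27·30.9/40.5 = 20.6000 → s = 20.6000

20.6000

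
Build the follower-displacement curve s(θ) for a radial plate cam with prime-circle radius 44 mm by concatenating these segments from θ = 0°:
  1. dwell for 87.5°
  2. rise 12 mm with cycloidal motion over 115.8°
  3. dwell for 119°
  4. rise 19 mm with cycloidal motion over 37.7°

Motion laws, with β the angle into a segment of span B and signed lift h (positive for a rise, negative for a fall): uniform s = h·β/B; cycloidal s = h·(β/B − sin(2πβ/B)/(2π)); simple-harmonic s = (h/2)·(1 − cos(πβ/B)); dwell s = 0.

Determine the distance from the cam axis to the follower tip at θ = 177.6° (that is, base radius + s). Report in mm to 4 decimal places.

seg 1 [0°–87.5°] dwell: s stays 0.0000
seg 2 [87.5°–203.3°] cycloidal, h=12: θ=177.6° here. β=90.1, B=115.8. 12·(0.7781 − sin(2π·0.7781)/(2π)) = 11.2170 → s = 11.2170
radial distance = base radius + s = 44 + 11.2170 = 55.2170

55.2170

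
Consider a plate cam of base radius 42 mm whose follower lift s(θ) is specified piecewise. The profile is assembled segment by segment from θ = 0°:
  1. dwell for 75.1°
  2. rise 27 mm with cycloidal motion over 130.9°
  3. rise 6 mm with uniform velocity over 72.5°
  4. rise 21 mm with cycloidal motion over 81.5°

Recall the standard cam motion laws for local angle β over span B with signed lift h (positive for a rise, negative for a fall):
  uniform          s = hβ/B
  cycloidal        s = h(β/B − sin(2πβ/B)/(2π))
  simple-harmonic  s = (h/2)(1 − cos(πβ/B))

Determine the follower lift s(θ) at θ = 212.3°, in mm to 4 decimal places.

seg 1 [0°–75.1°] dwell: s stays 0.0000
seg 2 [75.1°–206°] cycloidal, h=27: full span → s += 27 → s = 27.0000
seg 3 [206°–278.5°] uniform, h=6: θ=212.3° here. β=6.3, B=72.5. 6·6.3/72.5 = 0.5214 → s = 27.5214

27.5214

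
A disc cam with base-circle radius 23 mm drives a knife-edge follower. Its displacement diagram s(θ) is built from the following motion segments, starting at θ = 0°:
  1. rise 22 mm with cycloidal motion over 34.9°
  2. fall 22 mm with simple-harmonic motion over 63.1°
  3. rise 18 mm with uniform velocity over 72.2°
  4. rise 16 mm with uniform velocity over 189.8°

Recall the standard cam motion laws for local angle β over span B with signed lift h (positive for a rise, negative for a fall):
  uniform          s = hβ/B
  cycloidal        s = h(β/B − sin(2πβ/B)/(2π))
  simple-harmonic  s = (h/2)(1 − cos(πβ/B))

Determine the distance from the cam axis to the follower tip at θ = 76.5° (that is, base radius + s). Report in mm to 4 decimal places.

seg 1 [0°–34.9°] cycloidal, h=22: full span → s += 22 → s = 22.0000
seg 2 [34.9°–98°] simple-harmonic, h=-22: θ=76.5° here. β=41.6, B=63.1. -22/2·(1 − cos(π·0.6593)) = -16.2772 → s = 5.7228
radial distance = base radius + s = 23 + 5.7228 = 28.7228

28.7228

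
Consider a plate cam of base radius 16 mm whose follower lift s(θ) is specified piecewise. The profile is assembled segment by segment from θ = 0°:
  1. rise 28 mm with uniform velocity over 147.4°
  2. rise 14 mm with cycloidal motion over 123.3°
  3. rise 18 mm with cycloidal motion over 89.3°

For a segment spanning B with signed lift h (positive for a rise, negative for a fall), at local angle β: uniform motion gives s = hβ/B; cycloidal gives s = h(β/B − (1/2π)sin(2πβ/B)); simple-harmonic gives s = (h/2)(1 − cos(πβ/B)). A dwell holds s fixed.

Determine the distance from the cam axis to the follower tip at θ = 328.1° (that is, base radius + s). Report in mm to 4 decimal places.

seg 1 [0°–147.4°] uniform, h=28: full span → s += 28 → s = 28.0000
seg 2 [147.4°–270.7°] cycloidal, h=14: full span → s += 14 → s = 42.0000
seg 3 [270.7°–360°] cycloidal, h=18: θ=328.1° here. β=57.4, B=89.3. 18·(0.6428 − sin(2π·0.6428)/(2π)) = 13.8089 → s = 55.8089
radial distance = base radius + s = 16 + 55.8089 = 71.8089

71.8089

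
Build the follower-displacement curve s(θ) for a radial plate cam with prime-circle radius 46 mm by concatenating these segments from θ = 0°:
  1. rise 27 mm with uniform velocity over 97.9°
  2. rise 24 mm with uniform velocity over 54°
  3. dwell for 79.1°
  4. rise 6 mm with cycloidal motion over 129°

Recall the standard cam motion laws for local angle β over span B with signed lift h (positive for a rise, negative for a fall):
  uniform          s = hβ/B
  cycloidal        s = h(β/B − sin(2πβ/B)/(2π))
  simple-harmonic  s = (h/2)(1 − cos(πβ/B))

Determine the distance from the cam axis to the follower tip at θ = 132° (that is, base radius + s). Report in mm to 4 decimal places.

seg 1 [0°–97.9°] uniform, h=27: full span → s += 27 → s = 27.0000
seg 2 [97.9°–151.9°] uniform, h=24: θ=132° here. β=34.1, B=54. 24·34.1/54 = 15.1556 → s = 42.1556
radial distance = base radius + s = 46 + 42.1556 = 88.1556

88.1556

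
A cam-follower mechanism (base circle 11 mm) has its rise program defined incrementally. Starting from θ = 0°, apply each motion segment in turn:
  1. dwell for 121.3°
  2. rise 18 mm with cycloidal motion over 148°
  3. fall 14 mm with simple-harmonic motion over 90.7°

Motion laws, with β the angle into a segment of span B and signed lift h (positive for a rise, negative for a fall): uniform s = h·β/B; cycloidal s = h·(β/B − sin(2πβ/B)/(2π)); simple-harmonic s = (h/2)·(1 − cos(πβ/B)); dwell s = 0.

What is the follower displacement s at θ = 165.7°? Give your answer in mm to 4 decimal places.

seg 1 [0°–121.3°] dwell: s stays 0.0000
seg 2 [121.3°–269.3°] cycloidal, h=18: θ=165.7° here. β=44.4, B=148. 18·(0.3000 − sin(2π·0.3000)/(2π)) = 2.6754 → s = 2.6754

2.6754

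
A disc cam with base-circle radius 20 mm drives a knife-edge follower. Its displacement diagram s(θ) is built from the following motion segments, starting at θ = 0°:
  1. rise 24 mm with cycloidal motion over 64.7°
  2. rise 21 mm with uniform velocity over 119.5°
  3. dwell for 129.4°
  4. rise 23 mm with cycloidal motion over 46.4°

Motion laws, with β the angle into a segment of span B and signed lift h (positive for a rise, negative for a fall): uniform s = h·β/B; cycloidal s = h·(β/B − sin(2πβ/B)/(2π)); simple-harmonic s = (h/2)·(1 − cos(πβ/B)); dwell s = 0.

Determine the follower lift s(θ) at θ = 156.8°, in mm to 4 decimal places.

seg 1 [0°–64.7°] cycloidal, h=24: full span → s += 24 → s = 24.0000
seg 2 [64.7°–184.2°] uniform, h=21: θ=156.8° here. β=92.1, B=119.5. 21·92.1/119.5 = 16.1849 → s = 40.1849

40.1849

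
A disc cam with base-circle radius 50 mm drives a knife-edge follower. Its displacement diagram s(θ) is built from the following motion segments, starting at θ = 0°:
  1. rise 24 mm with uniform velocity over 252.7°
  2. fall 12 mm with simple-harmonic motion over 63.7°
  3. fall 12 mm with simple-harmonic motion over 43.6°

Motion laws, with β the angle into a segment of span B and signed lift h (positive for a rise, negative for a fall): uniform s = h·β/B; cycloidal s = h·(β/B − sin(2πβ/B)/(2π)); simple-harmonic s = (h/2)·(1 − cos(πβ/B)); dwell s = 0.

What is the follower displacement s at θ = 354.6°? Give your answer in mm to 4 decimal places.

seg 1 [0°–252.7°] uniform, h=24: full span → s += 24 → s = 24.0000
seg 2 [252.7°–316.4°] simple-harmonic, h=-12: full span → s += -12 → s = 12.0000
seg 3 [316.4°–360°] simple-harmonic, h=-12: θ=354.6° here. β=38.2, B=43.6. -12/2·(1 − cos(π·0.8761)) = -11.5515 → s = 0.4485

0.4485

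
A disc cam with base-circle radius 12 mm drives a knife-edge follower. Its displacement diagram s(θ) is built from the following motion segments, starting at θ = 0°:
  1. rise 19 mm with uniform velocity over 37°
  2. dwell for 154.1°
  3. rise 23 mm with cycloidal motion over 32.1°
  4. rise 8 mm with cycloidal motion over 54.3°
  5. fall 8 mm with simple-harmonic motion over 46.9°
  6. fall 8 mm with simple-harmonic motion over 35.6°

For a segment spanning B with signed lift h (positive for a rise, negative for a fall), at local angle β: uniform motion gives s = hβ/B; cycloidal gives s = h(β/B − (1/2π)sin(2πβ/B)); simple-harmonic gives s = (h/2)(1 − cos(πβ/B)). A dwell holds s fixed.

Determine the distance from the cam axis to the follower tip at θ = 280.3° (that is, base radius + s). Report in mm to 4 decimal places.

seg 1 [0°–37°] uniform, h=19: full span → s += 19 → s = 19.0000
seg 2 [37°–191.1°] dwell: s stays 19.0000
seg 3 [191.1°–223.2°] cycloidal, h=23: full span → s += 23 → s = 42.0000
seg 4 [223.2°–277.5°] cycloidal, h=8: full span → s += 8 → s = 50.0000
seg 5 [277.5°–324.4°] simple-harmonic, h=-8: θ=280.3° here. β=2.8, B=46.9. -8/2·(1 − cos(π·0.0597)) = -0.0701 → s = 49.9299
radial distance = base radius + s = 12 + 49.9299 = 61.9299

61.9299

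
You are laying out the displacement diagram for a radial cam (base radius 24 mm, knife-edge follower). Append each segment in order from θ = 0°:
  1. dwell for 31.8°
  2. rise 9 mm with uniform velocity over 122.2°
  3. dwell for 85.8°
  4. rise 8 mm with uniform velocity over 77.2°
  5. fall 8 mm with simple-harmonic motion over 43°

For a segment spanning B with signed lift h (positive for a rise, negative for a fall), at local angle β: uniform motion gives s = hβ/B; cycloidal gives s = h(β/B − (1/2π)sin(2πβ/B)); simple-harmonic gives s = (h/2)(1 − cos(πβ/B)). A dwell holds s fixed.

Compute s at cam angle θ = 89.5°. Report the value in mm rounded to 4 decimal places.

seg 1 [0°–31.8°] dwell: s stays 0.0000
seg 2 [31.8°–154°] uniform, h=9: θ=89.5° here. β=57.7, B=122.2. 9·57.7/122.2 = 4.2496 → s = 4.2496

4.2496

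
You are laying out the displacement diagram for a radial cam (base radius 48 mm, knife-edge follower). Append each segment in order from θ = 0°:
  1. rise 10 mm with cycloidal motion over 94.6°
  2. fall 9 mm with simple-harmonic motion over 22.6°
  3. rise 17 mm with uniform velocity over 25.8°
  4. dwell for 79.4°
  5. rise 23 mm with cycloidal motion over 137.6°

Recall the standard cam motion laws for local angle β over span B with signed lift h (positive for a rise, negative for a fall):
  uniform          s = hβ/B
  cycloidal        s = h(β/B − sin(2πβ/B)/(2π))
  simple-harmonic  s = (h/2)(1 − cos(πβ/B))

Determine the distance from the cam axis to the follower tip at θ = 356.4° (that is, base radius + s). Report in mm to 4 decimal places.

seg 1 [0°–94.6°] cycloidal, h=10: full span → s += 10 → s = 10.0000
seg 2 [94.6°–117.2°] simple-harmonic, h=-9: full span → s += -9 → s = 1.0000
seg 3 [117.2°–143°] uniform, h=17: full span → s += 17 → s = 18.0000
seg 4 [143°–222.4°] dwell: s stays 18.0000
seg 5 [222.4°–360°] cycloidal, h=23: θ=356.4° here. β=134, B=137.6. 23·(0.9738 − sin(2π·0.9738)/(2π)) = 22.9973 → s = 40.9973
radial distance = base radius + s = 48 + 40.9973 = 88.9973

88.9973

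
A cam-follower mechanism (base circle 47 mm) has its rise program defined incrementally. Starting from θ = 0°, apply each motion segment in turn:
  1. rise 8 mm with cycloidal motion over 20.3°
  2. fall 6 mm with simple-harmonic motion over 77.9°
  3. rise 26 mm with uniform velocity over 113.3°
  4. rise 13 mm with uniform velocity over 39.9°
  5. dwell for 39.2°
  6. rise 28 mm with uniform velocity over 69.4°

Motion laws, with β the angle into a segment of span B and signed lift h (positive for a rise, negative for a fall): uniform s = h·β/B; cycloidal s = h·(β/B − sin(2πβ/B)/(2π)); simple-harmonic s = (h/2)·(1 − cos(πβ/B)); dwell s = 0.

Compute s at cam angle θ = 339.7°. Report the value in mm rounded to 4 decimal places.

seg 1 [0°–20.3°] cycloidal, h=8: full span → s += 8 → s = 8.0000
seg 2 [20.3°–98.2°] simple-harmonic, h=-6: full span → s += -6 → s = 2.0000
seg 3 [98.2°–211.5°] uniform, h=26: full span → s += 26 → s = 28.0000
seg 4 [211.5°–251.4°] uniform, h=13: full span → s += 13 → s = 41.0000
seg 5 [251.4°–290.6°] dwell: s stays 41.0000
seg 6 [290.6°–360°] uniform, h=28: θ=339.7° here. β=49.1, B=69.4. 28·49.1/69.4 = 19.8098 → s = 60.8098

60.8098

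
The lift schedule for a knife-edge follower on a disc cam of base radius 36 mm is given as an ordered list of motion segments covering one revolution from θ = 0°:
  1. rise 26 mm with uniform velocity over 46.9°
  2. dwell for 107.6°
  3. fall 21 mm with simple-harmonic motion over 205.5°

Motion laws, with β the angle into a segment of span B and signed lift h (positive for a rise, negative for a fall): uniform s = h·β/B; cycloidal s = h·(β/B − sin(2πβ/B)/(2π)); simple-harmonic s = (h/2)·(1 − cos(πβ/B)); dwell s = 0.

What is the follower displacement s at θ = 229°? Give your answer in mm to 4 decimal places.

seg 1 [0°–46.9°] uniform, h=26: full span → s += 26 → s = 26.0000
seg 2 [46.9°–154.5°] dwell: s stays 26.0000
seg 3 [154.5°–360°] simple-harmonic, h=-21: θ=229° here. β=74.5, B=205.5. -21/2·(1 − cos(π·0.3625)) = -6.1050 → s = 19.8950

19.8950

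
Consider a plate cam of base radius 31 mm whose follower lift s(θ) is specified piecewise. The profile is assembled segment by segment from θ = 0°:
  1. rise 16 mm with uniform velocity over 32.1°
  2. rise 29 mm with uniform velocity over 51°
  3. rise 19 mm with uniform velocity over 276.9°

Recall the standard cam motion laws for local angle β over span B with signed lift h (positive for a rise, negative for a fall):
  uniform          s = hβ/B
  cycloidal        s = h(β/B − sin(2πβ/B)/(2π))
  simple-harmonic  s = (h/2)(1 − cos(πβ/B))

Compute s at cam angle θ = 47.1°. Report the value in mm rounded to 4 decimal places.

seg 1 [0°–32.1°] uniform, h=16: full span → s += 16 → s = 16.0000
seg 2 [32.1°–83.1°] uniform, h=29: θ=47.1° here. β=15, B=51. 29·15/51 = 8.5294 → s = 24.5294

24.5294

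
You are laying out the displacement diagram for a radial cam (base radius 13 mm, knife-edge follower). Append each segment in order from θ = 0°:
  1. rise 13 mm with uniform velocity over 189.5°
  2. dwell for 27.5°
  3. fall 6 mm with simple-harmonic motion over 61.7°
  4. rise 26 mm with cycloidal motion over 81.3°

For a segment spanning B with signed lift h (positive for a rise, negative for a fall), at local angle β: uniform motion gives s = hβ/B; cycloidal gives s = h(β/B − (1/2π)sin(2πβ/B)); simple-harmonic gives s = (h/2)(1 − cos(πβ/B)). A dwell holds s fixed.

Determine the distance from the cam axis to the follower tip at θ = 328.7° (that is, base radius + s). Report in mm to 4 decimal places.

seg 1 [0°–189.5°] uniform, h=13: full span → s += 13 → s = 13.0000
seg 2 [189.5°–217°] dwell: s stays 13.0000
seg 3 [217°–278.7°] simple-harmonic, h=-6: full span → s += -6 → s = 7.0000
seg 4 [278.7°–360°] cycloidal, h=26: θ=328.7° here. β=50, B=81.3. 26·(0.6150 − sin(2π·0.6150)/(2π)) = 18.7268 → s = 25.7268
radial distance = base radius + s = 13 + 25.7268 = 38.7268

38.7268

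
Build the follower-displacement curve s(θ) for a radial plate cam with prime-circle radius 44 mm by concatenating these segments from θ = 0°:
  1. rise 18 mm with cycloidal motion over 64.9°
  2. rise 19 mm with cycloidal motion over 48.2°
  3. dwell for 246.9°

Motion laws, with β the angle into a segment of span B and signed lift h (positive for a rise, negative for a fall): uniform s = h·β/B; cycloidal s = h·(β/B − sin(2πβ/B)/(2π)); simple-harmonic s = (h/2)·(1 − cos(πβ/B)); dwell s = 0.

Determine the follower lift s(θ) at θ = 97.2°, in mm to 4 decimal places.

seg 1 [0°–64.9°] cycloidal, h=18: full span → s += 18 → s = 18.0000
seg 2 [64.9°–113.1°] cycloidal, h=19: θ=97.2° here. β=32.3, B=48.2. 19·(0.6701 − sin(2π·0.6701)/(2π)) = 15.3834 → s = 33.3834

33.3834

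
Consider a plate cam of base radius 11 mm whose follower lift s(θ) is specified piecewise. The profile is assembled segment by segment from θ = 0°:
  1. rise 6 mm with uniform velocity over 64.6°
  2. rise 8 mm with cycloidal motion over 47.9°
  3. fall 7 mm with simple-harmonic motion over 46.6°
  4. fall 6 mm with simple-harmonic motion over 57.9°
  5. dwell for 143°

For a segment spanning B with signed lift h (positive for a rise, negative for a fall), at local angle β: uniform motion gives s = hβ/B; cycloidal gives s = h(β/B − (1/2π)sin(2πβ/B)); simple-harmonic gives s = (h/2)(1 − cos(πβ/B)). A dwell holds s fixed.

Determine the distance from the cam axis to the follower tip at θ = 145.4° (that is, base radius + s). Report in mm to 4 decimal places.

seg 1 [0°–64.6°] uniform, h=6: full span → s += 6 → s = 6.0000
seg 2 [64.6°–112.5°] cycloidal, h=8: full span → s += 8 → s = 14.0000
seg 3 [112.5°–159.1°] simple-harmonic, h=-7: θ=145.4° here. β=32.9, B=46.6. -7/2·(1 − cos(π·0.7060)) = -5.6103 → s = 8.3897
radial distance = base radius + s = 11 + 8.3897 = 19.3897

19.3897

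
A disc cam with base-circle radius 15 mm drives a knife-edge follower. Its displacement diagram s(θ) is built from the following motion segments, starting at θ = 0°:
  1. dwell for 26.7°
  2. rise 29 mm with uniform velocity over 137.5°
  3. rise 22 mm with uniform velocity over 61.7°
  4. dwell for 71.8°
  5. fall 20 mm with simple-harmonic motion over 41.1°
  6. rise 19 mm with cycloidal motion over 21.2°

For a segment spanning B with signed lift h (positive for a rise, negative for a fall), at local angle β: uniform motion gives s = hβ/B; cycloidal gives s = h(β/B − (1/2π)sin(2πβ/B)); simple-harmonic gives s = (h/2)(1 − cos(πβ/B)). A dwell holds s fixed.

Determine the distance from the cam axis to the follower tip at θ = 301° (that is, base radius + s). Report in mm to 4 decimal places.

seg 1 [0°–26.7°] dwell: s stays 0.0000
seg 2 [26.7°–164.2°] uniform, h=29: full span → s += 29 → s = 29.0000
seg 3 [164.2°–225.9°] uniform, h=22: full span → s += 22 → s = 51.0000
seg 4 [225.9°–297.7°] dwell: s stays 51.0000
seg 5 [297.7°–338.8°] simple-harmonic, h=-20: θ=301° here. β=3.3, B=41.1. -20/2·(1 − cos(π·0.0803)) = -0.3165 → s = 50.6835
radial distance = base radius + s = 15 + 50.6835 = 65.6835

65.6835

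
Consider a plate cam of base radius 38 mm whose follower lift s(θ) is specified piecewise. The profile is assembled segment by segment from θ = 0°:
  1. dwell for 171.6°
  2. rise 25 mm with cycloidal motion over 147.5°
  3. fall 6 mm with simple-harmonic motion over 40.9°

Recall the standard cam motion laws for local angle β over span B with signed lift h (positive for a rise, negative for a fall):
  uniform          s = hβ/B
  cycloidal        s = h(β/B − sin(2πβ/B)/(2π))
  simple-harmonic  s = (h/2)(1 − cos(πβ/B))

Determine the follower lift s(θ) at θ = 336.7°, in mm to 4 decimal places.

seg 1 [0°–171.6°] dwell: s stays 0.0000
seg 2 [171.6°–319.1°] cycloidal, h=25: full span → s += 25 → s = 25.0000
seg 3 [319.1°–360°] simple-harmonic, h=-6: θ=336.7° here. β=17.6, B=40.9. -6/2·(1 − cos(π·0.4303)) = -2.3485 → s = 22.6515

22.6515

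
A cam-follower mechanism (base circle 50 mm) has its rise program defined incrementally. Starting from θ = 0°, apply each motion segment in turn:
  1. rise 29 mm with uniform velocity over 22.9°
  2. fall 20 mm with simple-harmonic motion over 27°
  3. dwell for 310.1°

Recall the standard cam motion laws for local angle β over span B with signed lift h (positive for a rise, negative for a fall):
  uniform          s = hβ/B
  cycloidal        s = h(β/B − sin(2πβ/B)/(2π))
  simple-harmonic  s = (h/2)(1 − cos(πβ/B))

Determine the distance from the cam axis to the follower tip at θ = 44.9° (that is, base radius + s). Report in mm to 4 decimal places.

seg 1 [0°–22.9°] uniform, h=29: full span → s += 29 → s = 29.0000
seg 2 [22.9°–49.9°] simple-harmonic, h=-20: θ=44.9° here. β=22, B=27. -20/2·(1 − cos(π·0.8148)) = -18.3549 → s = 10.6451
radial distance = base radius + s = 50 + 10.6451 = 60.6451

60.6451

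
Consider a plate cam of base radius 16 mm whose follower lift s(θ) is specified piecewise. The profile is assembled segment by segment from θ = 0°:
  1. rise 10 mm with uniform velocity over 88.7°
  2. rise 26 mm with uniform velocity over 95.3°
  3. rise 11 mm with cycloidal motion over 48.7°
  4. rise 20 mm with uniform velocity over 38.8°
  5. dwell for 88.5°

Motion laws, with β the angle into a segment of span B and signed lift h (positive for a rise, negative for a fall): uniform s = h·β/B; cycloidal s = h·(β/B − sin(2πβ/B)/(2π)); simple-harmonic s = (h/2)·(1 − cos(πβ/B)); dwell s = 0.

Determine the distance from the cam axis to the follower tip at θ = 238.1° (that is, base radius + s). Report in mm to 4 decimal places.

seg 1 [0°–88.7°] uniform, h=10: full span → s += 10 → s = 10.0000
seg 2 [88.7°–184°] uniform, h=26: full span → s += 26 → s = 36.0000
seg 3 [184°–232.7°] cycloidal, h=11: full span → s += 11 → s = 47.0000
seg 4 [232.7°–271.5°] uniform, h=20: θ=238.1° here. β=5.4, B=38.8. 20·5.4/38.8 = 2.7835 → s = 49.7835
radial distance = base radius + s = 16 + 49.7835 = 65.7835

65.7835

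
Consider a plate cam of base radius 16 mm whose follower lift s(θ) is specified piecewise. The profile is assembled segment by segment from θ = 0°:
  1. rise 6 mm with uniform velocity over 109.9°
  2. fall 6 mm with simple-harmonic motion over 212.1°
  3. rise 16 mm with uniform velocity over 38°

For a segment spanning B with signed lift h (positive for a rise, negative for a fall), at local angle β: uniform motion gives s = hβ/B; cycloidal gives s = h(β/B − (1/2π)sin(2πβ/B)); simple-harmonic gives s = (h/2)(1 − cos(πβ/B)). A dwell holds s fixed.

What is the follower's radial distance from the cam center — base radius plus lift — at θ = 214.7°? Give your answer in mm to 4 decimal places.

seg 1 [0°–109.9°] uniform, h=6: full span → s += 6 → s = 6.0000
seg 2 [109.9°–322°] simple-harmonic, h=-6: θ=214.7° here. β=104.8, B=212.1. -6/2·(1 − cos(π·0.4941)) = -2.9445 → s = 3.0555
radial distance = base radius + s = 16 + 3.0555 = 19.0555

19.0555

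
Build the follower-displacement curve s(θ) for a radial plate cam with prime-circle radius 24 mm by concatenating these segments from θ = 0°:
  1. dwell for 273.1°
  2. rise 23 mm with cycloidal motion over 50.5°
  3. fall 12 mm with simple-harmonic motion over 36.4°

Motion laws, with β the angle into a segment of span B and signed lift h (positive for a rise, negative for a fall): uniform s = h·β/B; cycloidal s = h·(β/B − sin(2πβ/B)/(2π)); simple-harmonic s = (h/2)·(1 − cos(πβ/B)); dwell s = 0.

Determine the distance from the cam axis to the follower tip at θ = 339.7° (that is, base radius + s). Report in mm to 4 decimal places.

seg 1 [0°–273.1°] dwell: s stays 0.0000
seg 2 [273.1°–323.6°] cycloidal, h=23: full span → s += 23 → s = 23.0000
seg 3 [323.6°–360°] simple-harmonic, h=-12: θ=339.7° here. β=16.1, B=36.4. -12/2·(1 − cos(π·0.4423)) = -4.9185 → s = 18.0815
radial distance = base radius + s = 24 + 18.0815 = 42.0815

42.0815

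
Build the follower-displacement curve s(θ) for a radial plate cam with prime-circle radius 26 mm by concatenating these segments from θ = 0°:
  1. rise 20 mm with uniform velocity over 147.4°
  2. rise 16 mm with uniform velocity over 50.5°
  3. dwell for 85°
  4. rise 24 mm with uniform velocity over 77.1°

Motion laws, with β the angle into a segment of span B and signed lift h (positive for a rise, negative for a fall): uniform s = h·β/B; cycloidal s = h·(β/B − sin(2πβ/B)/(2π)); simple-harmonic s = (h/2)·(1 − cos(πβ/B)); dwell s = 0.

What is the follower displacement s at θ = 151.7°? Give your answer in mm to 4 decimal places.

seg 1 [0°–147.4°] uniform, h=20: full span → s += 20 → s = 20.0000
seg 2 [147.4°–197.9°] uniform, h=16: θ=151.7° here. β=4.3, B=50.5. 16·4.3/50.5 = 1.3624 → s = 21.3624

21.3624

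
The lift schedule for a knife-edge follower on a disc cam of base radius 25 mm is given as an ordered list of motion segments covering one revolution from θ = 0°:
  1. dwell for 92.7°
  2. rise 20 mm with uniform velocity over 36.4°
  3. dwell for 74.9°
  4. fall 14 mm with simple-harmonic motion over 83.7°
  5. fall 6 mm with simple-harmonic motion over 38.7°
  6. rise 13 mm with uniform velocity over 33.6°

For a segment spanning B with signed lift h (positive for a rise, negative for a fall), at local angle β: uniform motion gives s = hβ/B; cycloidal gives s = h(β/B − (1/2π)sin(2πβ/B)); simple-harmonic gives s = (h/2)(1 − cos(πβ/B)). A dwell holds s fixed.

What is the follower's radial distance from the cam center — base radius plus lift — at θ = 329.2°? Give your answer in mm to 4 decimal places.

seg 1 [0°–92.7°] dwell: s stays 0.0000
seg 2 [92.7°–129.1°] uniform, h=20: full span → s += 20 → s = 20.0000
seg 3 [129.1°–204°] dwell: s stays 20.0000
seg 4 [204°–287.7°] simple-harmonic, h=-14: full span → s += -14 → s = 6.0000
seg 5 [287.7°–326.4°] simple-harmonic, h=-6: full span → s += -6 → s = 0.0000
seg 6 [326.4°–360°] uniform, h=13: θ=329.2° here. β=2.8, B=33.6. 13·2.8/33.6 = 1.0833 → s = 1.0833
radial distance = base radius + s = 25 + 1.0833 = 26.0833

26.0833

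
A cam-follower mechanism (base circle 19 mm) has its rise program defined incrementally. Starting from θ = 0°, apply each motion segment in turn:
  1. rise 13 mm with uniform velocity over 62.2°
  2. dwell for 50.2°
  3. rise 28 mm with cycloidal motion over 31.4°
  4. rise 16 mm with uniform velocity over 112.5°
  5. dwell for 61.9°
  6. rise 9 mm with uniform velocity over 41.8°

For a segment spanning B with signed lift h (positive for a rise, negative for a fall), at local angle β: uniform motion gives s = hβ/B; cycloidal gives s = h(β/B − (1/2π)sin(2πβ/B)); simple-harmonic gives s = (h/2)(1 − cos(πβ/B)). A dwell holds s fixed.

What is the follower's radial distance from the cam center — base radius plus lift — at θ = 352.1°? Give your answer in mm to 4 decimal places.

seg 1 [0°–62.2°] uniform, h=13: full span → s += 13 → s = 13.0000
seg 2 [62.2°–112.4°] dwell: s stays 13.0000
seg 3 [112.4°–143.8°] cycloidal, h=28: full span → s += 28 → s = 41.0000
seg 4 [143.8°–256.3°] uniform, h=16: full span → s += 16 → s = 57.0000
seg 5 [256.3°–318.2°] dwell: s stays 57.0000
seg 6 [318.2°–360°] uniform, h=9: θ=352.1° here. β=33.9, B=41.8. 9·33.9/41.8 = 7.2990 → s = 64.2990
radial distance = base radius + s = 19 + 64.2990 = 83.2990

83.2990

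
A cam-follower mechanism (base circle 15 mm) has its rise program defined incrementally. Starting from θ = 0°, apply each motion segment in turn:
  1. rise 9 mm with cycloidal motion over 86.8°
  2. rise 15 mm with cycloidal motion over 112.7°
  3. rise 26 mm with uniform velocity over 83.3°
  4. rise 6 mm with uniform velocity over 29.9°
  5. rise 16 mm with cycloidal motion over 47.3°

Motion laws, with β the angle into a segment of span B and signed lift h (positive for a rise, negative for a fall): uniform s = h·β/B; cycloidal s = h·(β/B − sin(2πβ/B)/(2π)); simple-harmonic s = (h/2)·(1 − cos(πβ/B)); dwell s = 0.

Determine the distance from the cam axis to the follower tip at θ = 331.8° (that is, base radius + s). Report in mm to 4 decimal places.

seg 1 [0°–86.8°] cycloidal, h=9: full span → s += 9 → s = 9.0000
seg 2 [86.8°–199.5°] cycloidal, h=15: full span → s += 15 → s = 24.0000
seg 3 [199.5°–282.8°] uniform, h=26: full span → s += 26 → s = 50.0000
seg 4 [282.8°–312.7°] uniform, h=6: full span → s += 6 → s = 56.0000
seg 5 [312.7°–360°] cycloidal, h=16: θ=331.8° here. β=19.1, B=47.3. 16·(0.4038 − sin(2π·0.4038)/(2π)) = 5.0138 → s = 61.0138
radial distance = base radius + s = 15 + 61.0138 = 76.0138

76.0138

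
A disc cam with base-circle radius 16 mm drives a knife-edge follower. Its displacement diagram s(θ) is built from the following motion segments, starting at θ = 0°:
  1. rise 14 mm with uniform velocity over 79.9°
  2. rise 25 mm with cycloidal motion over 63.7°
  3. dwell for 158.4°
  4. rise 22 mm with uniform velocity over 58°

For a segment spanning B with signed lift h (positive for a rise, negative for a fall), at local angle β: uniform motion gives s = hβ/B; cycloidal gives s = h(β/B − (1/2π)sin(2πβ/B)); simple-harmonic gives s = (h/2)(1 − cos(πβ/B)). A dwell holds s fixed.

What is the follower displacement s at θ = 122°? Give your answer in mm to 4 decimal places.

seg 1 [0°–79.9°] uniform, h=14: full span → s += 14 → s = 14.0000
seg 2 [79.9°–143.6°] cycloidal, h=25: θ=122° here. β=42.1, B=63.7. 25·(0.6609 − sin(2π·0.6609)/(2π)) = 19.8944 → s = 33.8944

33.8944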